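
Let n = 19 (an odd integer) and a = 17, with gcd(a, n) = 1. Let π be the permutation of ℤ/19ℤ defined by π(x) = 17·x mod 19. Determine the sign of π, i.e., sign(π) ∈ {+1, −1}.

Trace 1: π^k(1) = [1, 17, 4, 11, 16, 6, 7] for k=0..6.
Cycle type of π: 9×2 + 1; total 3 cycles.
19 − 3 = 16 transpositions; sign(π) = (−1)^16 = +1.
Via Zolotarev, sign(π_{17}) = (17|19) = +1.

+1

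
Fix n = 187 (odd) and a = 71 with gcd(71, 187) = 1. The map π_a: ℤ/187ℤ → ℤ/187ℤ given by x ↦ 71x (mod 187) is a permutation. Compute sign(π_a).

-1

Orbit of 82 under x↦71x: [82, 25, 92, 174, 12, 104, 91]… (length divides ord_187(71)).
Cycle lengths of π_71 on ℤ/187ℤ: [80, 80, 16, 5, 5, 1]; 6 cycles in total.
sign(π) = (−1)^{n − #cycles} = (−1)^{187−6} = (−1)^181 = -1.
Via Zolotarev, sign(π_{71}) = (71|187) = -1.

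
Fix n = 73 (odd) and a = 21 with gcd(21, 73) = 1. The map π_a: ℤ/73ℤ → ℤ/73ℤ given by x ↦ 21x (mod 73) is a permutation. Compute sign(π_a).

Trace 1: π^k(1) = [1, 21, 3, 63, 9, 43, 27] for k=0..6.
Cycle lengths of π_21 on ℤ/73ℤ: [24, 24, 24, 1]; 4 cycles in total.
73 − 4 = 69 transpositions; sign(π) = (−1)^69 = -1.
The Jacobi symbol (21|73) = -1 (Zolotarev) agrees.

-1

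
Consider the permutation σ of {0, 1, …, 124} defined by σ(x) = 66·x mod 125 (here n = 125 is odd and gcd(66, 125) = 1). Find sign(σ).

Orbit of 86 under x↦66x: [86, 51, 116, 31, 46, 36, 1]… (length divides ord_125(66)).
13 cycles of lengths [25, 25, 25, 25, 5, 5, 5, 5, 1, 1, 1, 1, 1].
n − c = 125 − 13 = 112; sign = (−1)^112 = +1.
(66|125)_J = +1 (Zolotarev's lemma cross-check).

+1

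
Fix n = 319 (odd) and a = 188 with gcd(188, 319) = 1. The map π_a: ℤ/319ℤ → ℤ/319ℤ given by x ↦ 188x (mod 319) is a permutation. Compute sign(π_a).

-1

Start at x=199: 199 → 89 → 144 → 276 → 210 → 243 → 67 → … (one orbit).
Cycle lengths of π_188 on ℤ/319ℤ: [28, 28, 28, 28, 28, 28, 28, 28, 28, 28, 28, 1, 1, 1, 1, 1, 1, 1, 1, 1, 1, 1]; 22 cycles in total.
With 22 cycles on 319 points, sign = (−1)^{319−22} = -1.
Check: (188/319) = -1 by Zolotarev.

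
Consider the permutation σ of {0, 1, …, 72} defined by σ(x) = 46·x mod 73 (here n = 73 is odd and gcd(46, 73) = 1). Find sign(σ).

+1

Start at x=27: 27 → 1 → 46 → 72 → 27 (one orbit).
π_46 has 19 disjoint cycles with lengths [4, 4, 4, 4, 4, 4, 4, 4, 4, 4, 4, 4, 4, 4, 4, 4, 4, 4, 1] on {0,…,72}.
19 cycles on 73: each ℓ→(−1)^(ℓ−1), product (−1)^54 = +1.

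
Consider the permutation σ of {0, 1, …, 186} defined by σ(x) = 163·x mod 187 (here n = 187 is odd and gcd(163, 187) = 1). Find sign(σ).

Orbit of 38 under x↦163x: [38, 23, 9, 158, 135, 126, 155]… (length divides ord_187(163)).
π_163 has 6 disjoint cycles with lengths [80, 80, 16, 5, 5, 1] on {0,…,186}.
Σ(ℓ_i−1) = 187−6 = 181; sign = (−1)^181 = -1.
Zolotarev: (163|187) = -1, matching the cycle-count sign.

-1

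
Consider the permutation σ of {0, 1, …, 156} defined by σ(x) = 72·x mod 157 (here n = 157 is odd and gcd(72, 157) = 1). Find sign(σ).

Trace 133: π^k(133) = [133, 156, 85, 154, 98, 148, 137] for k=0..6.
Cycle lengths of π_72 on ℤ/157ℤ: [156, 1]; 2 cycles in total.
157 − 2 = 155 transpositions; sign(π) = (−1)^155 = -1.
The Jacobi symbol (72|157) = -1 (Zolotarev) agrees.

-1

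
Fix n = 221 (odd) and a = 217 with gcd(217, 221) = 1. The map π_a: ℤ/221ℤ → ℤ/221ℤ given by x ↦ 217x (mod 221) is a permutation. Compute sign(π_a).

Orbit of 120 under x↦217x: [120, 183, 152, 55, 1, 217, 16]… (length divides ord_221(217)).
Decompose π into cycles: lengths [12, 12, 12, 12, 12, 12, 12, 12, 12, 12, 12, 12, 12, 12, 12, 12, 4, 4, 4, 4, 3, 3, 3, 3, 1] (25 cycles, including the fixed point 0).
221 − 25 = 196 transpositions; sign(π) = (−1)^196 = +1.
The Jacobi symbol (217|221) = +1 (Zolotarev) agrees.

+1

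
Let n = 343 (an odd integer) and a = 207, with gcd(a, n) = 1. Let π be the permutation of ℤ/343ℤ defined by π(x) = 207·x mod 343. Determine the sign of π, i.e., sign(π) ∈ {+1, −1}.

Orbit of 144 under x↦207x: [144, 310, 29, 172, 275, 330, 53]… (length divides ord_343(207)).
7 cycles of lengths [147, 147, 21, 21, 3, 3, 1].
343 − 7 = 336 transpositions; sign(π) = (−1)^336 = +1.
(207|343)_J = +1 (Zolotarev's lemma cross-check).

+1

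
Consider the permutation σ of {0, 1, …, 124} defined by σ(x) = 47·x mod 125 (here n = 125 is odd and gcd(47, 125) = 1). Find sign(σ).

-1

Orbit of 119 under x↦47x: [119, 93, 121, 62, 39, 83, 26]… (length divides ord_125(47)).
Decompose π into cycles: lengths [100, 20, 4, 1] (4 cycles, including the fixed point 0).
Σ(ℓ_i−1) = 125−4 = 121; sign = (−1)^121 = -1.
Via Zolotarev, sign(π_{47}) = (47|125) = -1.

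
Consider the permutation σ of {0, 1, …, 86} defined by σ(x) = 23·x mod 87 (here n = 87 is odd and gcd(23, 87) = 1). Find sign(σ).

Trace 23: π^k(23) = [23, 7, 74, 49, 83, 82, 59] for k=0..6.
π_23 has 10 disjoint cycles with lengths [14, 14, 14, 14, 7, 7, 7, 7, 2, 1] on {0,…,86}.
sign(π) = (−1)^{n − #cycles} = (−1)^{87−10} = (−1)^77 = -1.
Check: (23/87) = -1 by Zolotarev.

-1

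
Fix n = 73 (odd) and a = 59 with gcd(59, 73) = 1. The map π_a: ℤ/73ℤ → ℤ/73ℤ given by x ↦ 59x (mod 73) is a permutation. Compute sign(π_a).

-1

Orbit of 22 under x↦59x: [22, 57, 5, 3, 31, 4, 17]… (length divides ord_73(59)).
2 cycles of lengths [72, 1].
n − c = 73 − 2 = 71; sign = (−1)^71 = -1.
(59|73)_J = -1 (Zolotarev's lemma cross-check).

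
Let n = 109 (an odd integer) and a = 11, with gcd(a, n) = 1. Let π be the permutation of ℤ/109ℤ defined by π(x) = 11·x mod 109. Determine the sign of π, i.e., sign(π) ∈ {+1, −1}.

-1

Start at x=14: 14 → 45 → 59 → 104 → 54 → 49 → 103 → … (one orbit).
Cycle type of π: 108 + 1; total 2 cycles.
109 − 2 = 107 transpositions; sign(π) = (−1)^107 = -1.
(11|109)_J = -1 (Zolotarev's lemma cross-check).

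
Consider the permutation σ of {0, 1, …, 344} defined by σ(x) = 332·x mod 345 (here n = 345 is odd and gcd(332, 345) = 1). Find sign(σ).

-1

Trace 121: π^k(121) = [121, 152, 94, 158, 16, 137, 289] for k=0..6.
14 cycles of lengths [44, 44, 44, 44, 44, 44, 22, 22, 22, 4, 4, 4, 2, 1].
14 cycles on 345: each ℓ→(−1)^(ℓ−1), product (−1)^331 = -1.
Zolotarev: (332|345) = -1, matching the cycle-count sign.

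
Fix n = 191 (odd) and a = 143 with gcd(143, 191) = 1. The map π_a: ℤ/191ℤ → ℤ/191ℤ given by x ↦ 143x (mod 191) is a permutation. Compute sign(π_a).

Orbit of 11 under x↦143x: [11, 45, 132, 158, 56, 177, 99]… (length divides ord_191(143)).
Cycle type of π: 190 + 1; total 2 cycles.
sign(π) = (−1)^{n − #cycles} = (−1)^{191−2} = (−1)^189 = -1.
Check: (143/191) = -1 by Zolotarev.

-1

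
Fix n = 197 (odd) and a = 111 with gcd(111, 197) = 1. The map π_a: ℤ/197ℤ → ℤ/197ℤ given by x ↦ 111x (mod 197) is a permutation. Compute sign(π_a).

Trace 25: π^k(25) = [25, 17, 114, 46, 181, 194, 61] for k=0..6.
Cycle lengths of π_111 on ℤ/197ℤ: [196, 1]; 2 cycles in total.
197 − 2 = 195 transpositions; sign(π) = (−1)^195 = -1.

-1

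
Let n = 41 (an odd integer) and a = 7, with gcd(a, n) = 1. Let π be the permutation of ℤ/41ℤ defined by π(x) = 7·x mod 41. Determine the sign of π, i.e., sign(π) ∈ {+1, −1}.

Trace 2: π^k(2) = [2, 14, 16, 30, 5, 35, 40] for k=0..6.
2 cycles of lengths [40, 1].
2 cycles on 41: each ℓ→(−1)^(ℓ−1), product (−1)^39 = -1.
The Jacobi symbol (7|41) = -1 (Zolotarev) agrees.

-1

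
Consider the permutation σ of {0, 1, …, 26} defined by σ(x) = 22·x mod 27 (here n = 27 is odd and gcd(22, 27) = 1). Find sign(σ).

+1

Orbit of 22 under x↦22x: [22, 25, 10, 4, 7, 19, 13]… (length divides ord_27(22)).
Cycle type of π: 9×2 + 3×2 + 1×3; total 7 cycles.
n − c = 27 − 7 = 20; sign = (−1)^20 = +1.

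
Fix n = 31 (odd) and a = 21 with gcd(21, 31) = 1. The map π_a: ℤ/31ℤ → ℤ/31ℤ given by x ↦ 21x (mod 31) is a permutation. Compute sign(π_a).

Start at x=24: 24 → 8 → 13 → 25 → 29 → 20 → 17 → … (one orbit).
π_21 has 2 disjoint cycles with lengths [30, 1] on {0,…,30}.
With 2 cycles on 31 points, sign = (−1)^{31−2} = -1.
Zolotarev: (21|31) = -1, matching the cycle-count sign.

-1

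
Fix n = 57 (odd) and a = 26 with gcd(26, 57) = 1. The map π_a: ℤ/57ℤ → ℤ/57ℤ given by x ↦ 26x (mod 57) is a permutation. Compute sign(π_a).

-1

Trace 11: π^k(11) = [11, 1, 26, 49, 20, 7] for k=0..5.
Cycle lengths of π_26 on ℤ/57ℤ: [6, 6, 6, 6, 6, 6, 3, 3, 3, 3, 3, 3, 2, 1]; 14 cycles in total.
14 cycles on 57: each ℓ→(−1)^(ℓ−1), product (−1)^43 = -1.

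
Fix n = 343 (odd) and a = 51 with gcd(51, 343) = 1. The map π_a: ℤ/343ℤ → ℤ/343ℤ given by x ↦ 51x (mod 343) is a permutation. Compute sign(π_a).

Start at x=158: 158 → 169 → 44 → 186 → 225 → 156 → 67 → … (one orbit).
Cycle lengths of π_51 on ℤ/343ℤ: [147, 147, 21, 21, 3, 3, 1]; 7 cycles in total.
Σ(ℓ_i−1) = 343−7 = 336; sign = (−1)^336 = +1.
Via Zolotarev, sign(π_{51}) = (51|343) = +1.

+1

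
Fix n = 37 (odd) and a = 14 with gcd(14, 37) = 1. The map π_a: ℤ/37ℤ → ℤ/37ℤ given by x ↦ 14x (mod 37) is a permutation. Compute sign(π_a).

Trace 27: π^k(27) = [27, 8, 1, 14, 11, 6, 10] for k=0..6.
π_14 has 4 disjoint cycles with lengths [12, 12, 12, 1] on {0,…,36}.
With 4 cycles on 37 points, sign = (−1)^{37−4} = -1.

-1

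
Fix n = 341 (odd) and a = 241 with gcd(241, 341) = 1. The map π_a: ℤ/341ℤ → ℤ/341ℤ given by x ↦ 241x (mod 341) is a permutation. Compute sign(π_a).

+1

Orbit of 285 under x↦241x: [285, 144, 263, 298, 208, 1, 241]… (length divides ord_341(241)).
Cycle lengths of π_241 on ℤ/341ℤ: [30, 30, 30, 30, 30, 30, 30, 30, 30, 30, 30, 2, 2, 2, 2, 2, 1]; 17 cycles in total.
n − c = 341 − 17 = 324; sign = (−1)^324 = +1.
(241|341)_J = +1 (Zolotarev's lemma cross-check).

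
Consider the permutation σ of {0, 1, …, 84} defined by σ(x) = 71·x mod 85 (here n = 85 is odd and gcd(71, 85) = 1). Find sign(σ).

Orbit of 11 under x↦71x: [11, 16, 31, 76, 41, 21, 46]… (length divides ord_85(71)).
Decompose π into cycles: lengths [16, 16, 16, 16, 16, 1, 1, 1, 1, 1] (10 cycles, including the fixed point 0).
85 − 10 = 75 transpositions; sign(π) = (−1)^75 = -1.

-1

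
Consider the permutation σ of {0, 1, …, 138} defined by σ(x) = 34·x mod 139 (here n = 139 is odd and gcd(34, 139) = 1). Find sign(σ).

+1

Trace 80: π^k(80) = [80, 79, 45, 1, 34, 44, 106] for k=0..6.
π_34 has 7 disjoint cycles with lengths [23, 23, 23, 23, 23, 23, 1] on {0,…,138}.
Σ(ℓ_i−1) = 139−7 = 132; sign = (−1)^132 = +1.
(34|139)_J = +1 (Zolotarev's lemma cross-check).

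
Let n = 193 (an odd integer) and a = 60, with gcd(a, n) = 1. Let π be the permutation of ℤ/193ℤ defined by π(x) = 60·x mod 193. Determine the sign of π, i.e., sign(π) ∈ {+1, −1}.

-1

Start at x=150: 150 → 122 → 179 → 125 → 166 → 117 → 72 → … (one orbit).
Decompose π into cycles: lengths [64, 64, 64, 1] (4 cycles, including the fixed point 0).
sign(π) = (−1)^{n − #cycles} = (−1)^{193−4} = (−1)^189 = -1.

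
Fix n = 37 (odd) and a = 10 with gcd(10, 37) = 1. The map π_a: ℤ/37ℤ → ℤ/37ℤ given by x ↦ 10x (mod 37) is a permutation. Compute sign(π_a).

Start at x=1: 1 → 10 → 26 → 1 (one orbit).
Cycle type of π: 3×12 + 1; total 13 cycles.
n − c = 37 − 13 = 24; sign = (−1)^24 = +1.

+1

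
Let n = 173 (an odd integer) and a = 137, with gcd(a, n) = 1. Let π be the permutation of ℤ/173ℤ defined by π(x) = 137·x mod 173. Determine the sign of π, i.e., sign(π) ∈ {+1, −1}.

+1

Start at x=106: 106 → 163 → 14 → 15 → 152 → 64 → 118 → … (one orbit).
Cycle lengths of π_137 on ℤ/173ℤ: [86, 86, 1]; 3 cycles in total.
Σ(ℓ_i−1) = 173−3 = 170; sign = (−1)^170 = +1.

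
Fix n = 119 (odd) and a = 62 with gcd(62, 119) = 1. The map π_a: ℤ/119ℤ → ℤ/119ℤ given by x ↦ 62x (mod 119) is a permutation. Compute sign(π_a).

+1

Trace 36: π^k(36) = [36, 90, 106, 27, 8, 20, 50] for k=0..6.
Decompose π into cycles: lengths [16, 16, 16, 16, 16, 16, 16, 2, 2, 2, 1] (11 cycles, including the fixed point 0).
sign(π) = (−1)^{n − #cycles} = (−1)^{119−11} = (−1)^108 = +1.
Zolotarev: (62|119) = +1, matching the cycle-count sign.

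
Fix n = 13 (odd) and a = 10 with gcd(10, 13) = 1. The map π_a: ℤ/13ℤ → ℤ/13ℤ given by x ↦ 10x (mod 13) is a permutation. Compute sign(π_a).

Orbit of 10 under x↦10x: [10, 9, 12, 3, 4, 1]… (length divides ord_13(10)).
Cycle type of π: 6×2 + 1; total 3 cycles.
13 − 3 = 10 transpositions; sign(π) = (−1)^10 = +1.
The Jacobi symbol (10|13) = +1 (Zolotarev) agrees.

+1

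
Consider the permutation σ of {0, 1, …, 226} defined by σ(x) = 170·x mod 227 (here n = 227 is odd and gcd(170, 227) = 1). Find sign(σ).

Trace 98: π^k(98) = [98, 89, 148, 190, 66, 97, 146] for k=0..6.
Decompose π into cycles: lengths [226, 1] (2 cycles, including the fixed point 0).
2 cycles on 227: each ℓ→(−1)^(ℓ−1), product (−1)^225 = -1.

-1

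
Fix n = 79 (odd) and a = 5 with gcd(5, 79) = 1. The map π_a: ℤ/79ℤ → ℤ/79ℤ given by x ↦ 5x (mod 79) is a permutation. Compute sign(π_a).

+1

Start at x=25: 25 → 46 → 72 → 44 → 62 → 73 → 49 → … (one orbit).
π_5 has 3 disjoint cycles with lengths [39, 39, 1] on {0,…,78}.
79 − 3 = 76 transpositions; sign(π) = (−1)^76 = +1.
(5|79)_J = +1 (Zolotarev's lemma cross-check).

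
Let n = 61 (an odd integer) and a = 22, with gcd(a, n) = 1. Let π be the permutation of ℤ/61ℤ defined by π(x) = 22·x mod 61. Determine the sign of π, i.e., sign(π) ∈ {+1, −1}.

+1

Start at x=57: 57 → 34 → 16 → 47 → 58 → 56 → 12 → … (one orbit).
Cycle type of π: 15×4 + 1; total 5 cycles.
sign(π) = (−1)^{n − #cycles} = (−1)^{61−5} = (−1)^56 = +1.
The Jacobi symbol (22|61) = +1 (Zolotarev) agrees.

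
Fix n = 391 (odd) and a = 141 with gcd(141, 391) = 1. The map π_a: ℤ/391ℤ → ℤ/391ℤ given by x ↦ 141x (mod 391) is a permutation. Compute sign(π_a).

Start at x=36: 36 → 384 → 186 → 29 → 179 → 215 → 208 → … (one orbit).
Decompose π into cycles: lengths [176, 176, 16, 11, 11, 1] (6 cycles, including the fixed point 0).
With 6 cycles on 391 points, sign = (−1)^{391−6} = -1.

-1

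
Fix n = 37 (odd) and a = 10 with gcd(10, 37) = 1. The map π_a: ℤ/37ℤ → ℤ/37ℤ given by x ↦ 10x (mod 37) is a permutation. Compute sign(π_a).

+1

Start at x=10: 10 → 26 → 1 → 10 (one orbit).
Cycle type of π: 3×12 + 1; total 13 cycles.
n − c = 37 − 13 = 24; sign = (−1)^24 = +1.
Via Zolotarev, sign(π_{10}) = (10|37) = +1.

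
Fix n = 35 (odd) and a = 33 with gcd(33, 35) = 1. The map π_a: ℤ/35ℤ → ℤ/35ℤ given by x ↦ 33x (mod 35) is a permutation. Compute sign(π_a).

+1

Orbit of 27 under x↦33x: [27, 16, 3, 29, 12, 11, 13]… (length divides ord_35(33)).
π_33 has 5 disjoint cycles with lengths [12, 12, 6, 4, 1] on {0,…,34}.
With 5 cycles on 35 points, sign = (−1)^{35−5} = +1.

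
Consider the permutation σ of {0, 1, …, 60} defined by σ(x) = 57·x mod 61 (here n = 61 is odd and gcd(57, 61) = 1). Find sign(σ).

+1

Start at x=1: 1 → 57 → 16 → 58 → 12 → 13 → 9 → … (one orbit).
5 cycles of lengths [15, 15, 15, 15, 1].
Σ(ℓ_i−1) = 61−5 = 56; sign = (−1)^56 = +1.
Zolotarev: (57|61) = +1, matching the cycle-count sign.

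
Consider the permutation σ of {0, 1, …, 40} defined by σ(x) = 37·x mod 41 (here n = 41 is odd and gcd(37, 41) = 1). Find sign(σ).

+1

Start at x=16: 16 → 18 → 10 → 1 → 37 → 16 (one orbit).
Decompose π into cycles: lengths [5, 5, 5, 5, 5, 5, 5, 5, 1] (9 cycles, including the fixed point 0).
41 − 9 = 32 transpositions; sign(π) = (−1)^32 = +1.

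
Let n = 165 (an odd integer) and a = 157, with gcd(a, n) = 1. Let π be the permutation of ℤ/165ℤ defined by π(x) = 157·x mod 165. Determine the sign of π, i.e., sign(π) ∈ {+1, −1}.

Trace 148: π^k(148) = [148, 136, 67, 124, 163, 16, 37] for k=0..6.
Decompose π into cycles: lengths [20, 20, 20, 20, 20, 20, 5, 5, 5, 5, 5, 5, 4, 4, 4, 1, 1, 1] (18 cycles, including the fixed point 0).
165 − 18 = 147 transpositions; sign(π) = (−1)^147 = -1.
The Jacobi symbol (157|165) = -1 (Zolotarev) agrees.

-1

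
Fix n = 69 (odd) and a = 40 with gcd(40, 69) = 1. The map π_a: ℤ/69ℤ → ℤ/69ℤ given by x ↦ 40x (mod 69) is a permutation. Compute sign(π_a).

Orbit of 10 under x↦40x: [10, 55, 61, 25, 34, 49, 28]… (length divides ord_69(40)).
Cycle type of π: 22×3 + 1×3; total 6 cycles.
6 cycles on 69: each ℓ→(−1)^(ℓ−1), product (−1)^63 = -1.
Zolotarev: (40|69) = -1, matching the cycle-count sign.

-1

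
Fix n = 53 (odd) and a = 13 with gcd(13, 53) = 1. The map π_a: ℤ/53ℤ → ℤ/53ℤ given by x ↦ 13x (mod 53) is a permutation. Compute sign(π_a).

Trace 10: π^k(10) = [10, 24, 47, 28, 46, 15, 36] for k=0..6.
Cycle lengths of π_13 on ℤ/53ℤ: [13, 13, 13, 13, 1]; 5 cycles in total.
53 − 5 = 48 transpositions; sign(π) = (−1)^48 = +1.

+1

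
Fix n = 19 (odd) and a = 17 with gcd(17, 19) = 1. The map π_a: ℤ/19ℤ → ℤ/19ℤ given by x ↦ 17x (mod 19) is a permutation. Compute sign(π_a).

+1

Start at x=5: 5 → 9 → 1 → 17 → 4 → 11 → 16 → … (one orbit).
π_17 has 3 disjoint cycles with lengths [9, 9, 1] on {0,…,18}.
Σ(ℓ_i−1) = 19−3 = 16; sign = (−1)^16 = +1.
Check: (17/19) = +1 by Zolotarev.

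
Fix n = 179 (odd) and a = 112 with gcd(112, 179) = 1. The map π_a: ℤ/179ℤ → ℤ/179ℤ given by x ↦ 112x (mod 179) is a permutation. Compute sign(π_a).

-1

Start at x=122: 122 → 60 → 97 → 124 → 105 → 125 → 38 → … (one orbit).
The orbit structure of x ↦ 112x mod 179: 2 orbits of sizes [178, 1].
n − c = 179 − 2 = 177; sign = (−1)^177 = -1.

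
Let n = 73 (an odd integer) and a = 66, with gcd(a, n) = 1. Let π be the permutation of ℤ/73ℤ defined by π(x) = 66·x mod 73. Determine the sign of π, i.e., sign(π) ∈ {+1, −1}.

-1

Trace 10: π^k(10) = [10, 3, 52, 1, 66, 49, 22] for k=0..6.
Cycle type of π: 24×3 + 1; total 4 cycles.
4 cycles on 73: each ℓ→(−1)^(ℓ−1), product (−1)^69 = -1.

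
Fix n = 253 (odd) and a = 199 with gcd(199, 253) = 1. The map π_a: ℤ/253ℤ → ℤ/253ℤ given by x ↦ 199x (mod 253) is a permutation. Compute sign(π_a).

Trace 144: π^k(144) = [144, 67, 177, 56, 12, 111, 78] for k=0..6.
π_199 has 22 disjoint cycles with lengths [22, 22, 22, 22, 22, 22, 22, 22, 22, 22, 22, 1, 1, 1, 1, 1, 1, 1, 1, 1, 1, 1] on {0,…,252}.
253 − 22 = 231 transpositions; sign(π) = (−1)^231 = -1.
(199|253)_J = -1 (Zolotarev's lemma cross-check).

-1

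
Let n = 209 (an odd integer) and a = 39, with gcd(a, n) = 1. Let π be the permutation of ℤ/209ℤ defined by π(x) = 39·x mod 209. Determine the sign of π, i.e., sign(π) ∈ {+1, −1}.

Trace 172: π^k(172) = [172, 20, 153, 115, 96, 191, 134] for k=0..6.
Cycle type of π: 10×19 + 1×19; total 38 cycles.
With 38 cycles on 209 points, sign = (−1)^{209−38} = -1.

-1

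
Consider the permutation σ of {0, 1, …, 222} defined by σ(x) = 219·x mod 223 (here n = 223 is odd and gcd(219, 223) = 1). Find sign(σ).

-1

Trace 128: π^k(128) = [128, 157, 41, 59, 210, 52, 15] for k=0..6.
The orbit structure of x ↦ 219x mod 223: 4 orbits of sizes [74, 74, 74, 1].
sign(π) = (−1)^{n − #cycles} = (−1)^{223−4} = (−1)^219 = -1.
Via Zolotarev, sign(π_{219}) = (219|223) = -1.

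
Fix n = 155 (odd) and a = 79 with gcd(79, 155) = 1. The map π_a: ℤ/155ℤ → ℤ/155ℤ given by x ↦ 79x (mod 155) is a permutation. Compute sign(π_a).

Start at x=89: 89 → 56 → 84 → 126 → 34 → 51 → 154 → … (one orbit).
π_79 has 8 disjoint cycles with lengths [30, 30, 30, 30, 30, 2, 2, 1] on {0,…,154}.
155 − 8 = 147 transpositions; sign(π) = (−1)^147 = -1.
The Jacobi symbol (79|155) = -1 (Zolotarev) agrees.

-1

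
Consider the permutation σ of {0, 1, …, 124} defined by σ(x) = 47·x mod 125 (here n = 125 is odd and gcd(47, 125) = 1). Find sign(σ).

-1

Orbit of 43 under x↦47x: [43, 21, 112, 14, 33, 51, 22]… (length divides ord_125(47)).
Cycle type of π: 100 + 20 + 4 + 1; total 4 cycles.
125 − 4 = 121 transpositions; sign(π) = (−1)^121 = -1.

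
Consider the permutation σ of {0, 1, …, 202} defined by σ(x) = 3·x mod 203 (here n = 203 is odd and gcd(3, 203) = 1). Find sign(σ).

Orbit of 141 under x↦3x: [141, 17, 51, 153, 53, 159, 71]… (length divides ord_203(3)).
Decompose π into cycles: lengths [84, 84, 28, 6, 1] (5 cycles, including the fixed point 0).
sign(π) = (−1)^{n − #cycles} = (−1)^{203−5} = (−1)^198 = +1.

+1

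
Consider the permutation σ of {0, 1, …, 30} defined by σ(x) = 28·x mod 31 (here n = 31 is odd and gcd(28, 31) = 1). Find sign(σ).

+1

Trace 9: π^k(9) = [9, 4, 19, 5, 16, 14, 20] for k=0..6.
π_28 has 3 disjoint cycles with lengths [15, 15, 1] on {0,…,30}.
n − c = 31 − 3 = 28; sign = (−1)^28 = +1.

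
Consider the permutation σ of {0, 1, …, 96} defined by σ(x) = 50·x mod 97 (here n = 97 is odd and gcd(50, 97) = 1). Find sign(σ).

+1

Start at x=96: 96 → 47 → 22 → 33 → 1 → 50 → 75 → … (one orbit).
13 cycles of lengths [8, 8, 8, 8, 8, 8, 8, 8, 8, 8, 8, 8, 1].
sign(π) = (−1)^{n − #cycles} = (−1)^{97−13} = (−1)^84 = +1.
Check: (50/97) = +1 by Zolotarev.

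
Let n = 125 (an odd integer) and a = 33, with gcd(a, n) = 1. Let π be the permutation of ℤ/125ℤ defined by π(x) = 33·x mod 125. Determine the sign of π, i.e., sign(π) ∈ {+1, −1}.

-1

Trace 96: π^k(96) = [96, 43, 44, 77, 41, 103, 24] for k=0..6.
Decompose π into cycles: lengths [100, 20, 4, 1] (4 cycles, including the fixed point 0).
With 4 cycles on 125 points, sign = (−1)^{125−4} = -1.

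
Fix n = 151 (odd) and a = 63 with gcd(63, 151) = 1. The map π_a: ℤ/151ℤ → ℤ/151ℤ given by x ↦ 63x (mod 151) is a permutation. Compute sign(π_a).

Trace 75: π^k(75) = [75, 44, 54, 80, 57, 118, 35] for k=0..6.
The orbit structure of x ↦ 63x mod 151: 2 orbits of sizes [150, 1].
With 2 cycles on 151 points, sign = (−1)^{151−2} = -1.

-1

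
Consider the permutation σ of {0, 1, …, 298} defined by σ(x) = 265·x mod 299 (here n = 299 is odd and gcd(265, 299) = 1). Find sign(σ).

Orbit of 142 under x↦265x: [142, 255, 1, 265, 259, 164, 105]… (length divides ord_299(265)).
12 cycles of lengths [44, 44, 44, 44, 44, 44, 11, 11, 4, 4, 4, 1].
12 cycles on 299: each ℓ→(−1)^(ℓ−1), product (−1)^287 = -1.
Check: (265/299) = -1 by Zolotarev.

-1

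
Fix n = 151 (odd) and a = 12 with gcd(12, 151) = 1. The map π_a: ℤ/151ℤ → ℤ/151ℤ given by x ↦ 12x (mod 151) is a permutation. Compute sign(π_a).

-1

Trace 138: π^k(138) = [138, 146, 91, 35, 118, 57, 80] for k=0..6.
2 cycles of lengths [150, 1].
n − c = 151 − 2 = 149; sign = (−1)^149 = -1.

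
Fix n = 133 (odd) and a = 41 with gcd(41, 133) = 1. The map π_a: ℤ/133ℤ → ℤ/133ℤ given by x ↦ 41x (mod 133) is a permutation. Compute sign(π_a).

+1

Orbit of 48 under x↦41x: [48, 106, 90, 99, 69, 36, 13]… (length divides ord_133(41)).
Cycle lengths of π_41 on ℤ/133ℤ: [18, 18, 18, 18, 18, 18, 18, 2, 2, 2, 1]; 11 cycles in total.
Σ(ℓ_i−1) = 133−11 = 122; sign = (−1)^122 = +1.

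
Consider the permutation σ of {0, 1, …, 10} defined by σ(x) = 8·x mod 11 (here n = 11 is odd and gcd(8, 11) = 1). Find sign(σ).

Orbit of 2 under x↦8x: [2, 5, 7, 1, 8, 9, 6]… (length divides ord_11(8)).
2 cycles of lengths [10, 1].
11 − 2 = 9 transpositions; sign(π) = (−1)^9 = -1.

-1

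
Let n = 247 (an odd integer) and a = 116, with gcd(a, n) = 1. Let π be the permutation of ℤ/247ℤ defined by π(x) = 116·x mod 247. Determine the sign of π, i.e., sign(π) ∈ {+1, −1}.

Start at x=92: 92 → 51 → 235 → 90 → 66 → 246 → 131 → … (one orbit).
π_116 has 20 disjoint cycles with lengths [18, 18, 18, 18, 18, 18, 18, 18, 18, 18, 18, 18, 18, 2, 2, 2, 2, 2, 2, 1] on {0,…,246}.
sign(π) = (−1)^{n − #cycles} = (−1)^{247−20} = (−1)^227 = -1.
Via Zolotarev, sign(π_{116}) = (116|247) = -1.

-1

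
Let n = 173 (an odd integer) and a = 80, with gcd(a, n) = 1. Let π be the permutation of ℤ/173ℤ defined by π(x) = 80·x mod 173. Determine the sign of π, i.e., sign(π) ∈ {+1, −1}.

Trace 172: π^k(172) = [172, 93, 1, 80] for k=0..3.
44 cycles of lengths [4, 4, 4, 4, 4, 4, 4, 4, 4, 4, 4, 4, 4, 4, 4, 4, 4, 4, 4, 4, 4, 4, 4, 4, 4, 4, 4, 4, 4, 4, 4, 4, 4, 4, 4, 4, 4, 4, 4, 4, 4, 4, 4, 1].
173 − 44 = 129 transpositions; sign(π) = (−1)^129 = -1.

-1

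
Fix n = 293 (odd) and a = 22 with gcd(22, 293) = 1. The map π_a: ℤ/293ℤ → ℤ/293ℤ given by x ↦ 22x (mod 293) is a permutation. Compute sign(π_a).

+1

Orbit of 124 under x↦22x: [124, 91, 244, 94, 17, 81, 24]… (length divides ord_293(22)).
Cycle type of π: 73×4 + 1; total 5 cycles.
293 − 5 = 288 transpositions; sign(π) = (−1)^288 = +1.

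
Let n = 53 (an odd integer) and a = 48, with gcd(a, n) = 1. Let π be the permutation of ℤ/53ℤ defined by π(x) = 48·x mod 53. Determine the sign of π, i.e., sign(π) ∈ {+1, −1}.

Orbit of 11 under x↦48x: [11, 51, 10, 3, 38, 22, 49]… (length divides ord_53(48)).
Cycle lengths of π_48 on ℤ/53ℤ: [52, 1]; 2 cycles in total.
n − c = 53 − 2 = 51; sign = (−1)^51 = -1.
The Jacobi symbol (48|53) = -1 (Zolotarev) agrees.

-1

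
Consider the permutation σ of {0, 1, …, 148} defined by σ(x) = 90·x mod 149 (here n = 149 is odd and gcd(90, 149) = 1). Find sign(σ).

-1

Trace 65: π^k(65) = [65, 39, 83, 20, 12, 37, 52] for k=0..6.
The orbit structure of x ↦ 90x mod 149: 2 orbits of sizes [148, 1].
Σ(ℓ_i−1) = 149−2 = 147; sign = (−1)^147 = -1.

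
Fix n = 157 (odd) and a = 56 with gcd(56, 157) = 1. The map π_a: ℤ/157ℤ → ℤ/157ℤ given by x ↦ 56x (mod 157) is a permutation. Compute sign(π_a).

Orbit of 64 under x↦56x: [64, 130, 58, 108, 82, 39, 143]… (length divides ord_157(56)).
π_56 has 7 disjoint cycles with lengths [26, 26, 26, 26, 26, 26, 1] on {0,…,156}.
157 − 7 = 150 transpositions; sign(π) = (−1)^150 = +1.
(56|157)_J = +1 (Zolotarev's lemma cross-check).

+1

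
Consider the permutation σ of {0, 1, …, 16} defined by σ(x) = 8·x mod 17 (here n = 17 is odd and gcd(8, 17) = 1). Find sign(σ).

+1

Start at x=8: 8 → 13 → 2 → 16 → 9 → 4 → 15 → … (one orbit).
π_8 has 3 disjoint cycles with lengths [8, 8, 1] on {0,…,16}.
n − c = 17 − 3 = 14; sign = (−1)^14 = +1.
(8|17)_J = +1 (Zolotarev's lemma cross-check).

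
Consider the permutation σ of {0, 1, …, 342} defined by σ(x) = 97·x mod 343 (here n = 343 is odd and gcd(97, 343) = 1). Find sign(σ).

Trace 50: π^k(50) = [50, 48, 197, 244, 1, 97, 148] for k=0..6.
Cycle type of π: 14×21 + 2×24 + 1; total 46 cycles.
343 − 46 = 297 transpositions; sign(π) = (−1)^297 = -1.
Zolotarev: (97|343) = -1, matching the cycle-count sign.

-1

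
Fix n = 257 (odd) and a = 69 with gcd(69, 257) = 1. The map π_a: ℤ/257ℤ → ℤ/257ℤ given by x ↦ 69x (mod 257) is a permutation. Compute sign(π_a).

Start at x=28: 28 → 133 → 182 → 222 → 155 → 158 → 108 → … (one orbit).
Cycle type of π: 256 + 1; total 2 cycles.
n − c = 257 − 2 = 255; sign = (−1)^255 = -1.

-1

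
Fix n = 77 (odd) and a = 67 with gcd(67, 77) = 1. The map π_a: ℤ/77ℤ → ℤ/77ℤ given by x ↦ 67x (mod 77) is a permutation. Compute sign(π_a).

+1

Orbit of 23 under x↦67x: [23, 1, 67]… (length divides ord_77(67)).
Decompose π into cycles: lengths [3, 3, 3, 3, 3, 3, 3, 3, 3, 3, 3, 3, 3, 3, 3, 3, 3, 3, 3, 3, 3, 3, 1, 1, 1, 1, 1, 1, 1, 1, 1, 1, 1] (33 cycles, including the fixed point 0).
With 33 cycles on 77 points, sign = (−1)^{77−33} = +1.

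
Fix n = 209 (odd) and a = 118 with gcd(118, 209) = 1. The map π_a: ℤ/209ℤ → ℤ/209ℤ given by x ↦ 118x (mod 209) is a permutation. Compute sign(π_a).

Orbit of 7 under x↦118x: [7, 199, 74, 163, 6, 81, 153]… (length divides ord_209(118)).
The orbit structure of x ↦ 118x mod 209: 6 orbits of sizes [90, 90, 10, 9, 9, 1].
Σ(ℓ_i−1) = 209−6 = 203; sign = (−1)^203 = -1.

-1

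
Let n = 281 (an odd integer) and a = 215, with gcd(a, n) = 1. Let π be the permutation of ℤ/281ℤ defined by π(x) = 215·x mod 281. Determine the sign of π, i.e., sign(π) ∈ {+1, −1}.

Start at x=112: 112 → 195 → 56 → 238 → 28 → 119 → 14 → … (one orbit).
The orbit structure of x ↦ 215x mod 281: 3 orbits of sizes [140, 140, 1].
Σ(ℓ_i−1) = 281−3 = 278; sign = (−1)^278 = +1.

+1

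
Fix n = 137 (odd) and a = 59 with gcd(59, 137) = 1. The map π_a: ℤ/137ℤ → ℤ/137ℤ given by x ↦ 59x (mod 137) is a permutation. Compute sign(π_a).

+1

Start at x=119: 119 → 34 → 88 → 123 → 133 → 38 → 50 → … (one orbit).
The orbit structure of x ↦ 59x mod 137: 9 orbits of sizes [17, 17, 17, 17, 17, 17, 17, 17, 1].
9 cycles on 137: each ℓ→(−1)^(ℓ−1), product (−1)^128 = +1.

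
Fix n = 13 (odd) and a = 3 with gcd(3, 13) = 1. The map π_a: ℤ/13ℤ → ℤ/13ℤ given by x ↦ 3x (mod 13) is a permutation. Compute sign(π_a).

Orbit of 9 under x↦3x: [9, 1, 3]… (length divides ord_13(3)).
π_3 has 5 disjoint cycles with lengths [3, 3, 3, 3, 1] on {0,…,12}.
sign(π) = (−1)^{n − #cycles} = (−1)^{13−5} = (−1)^8 = +1.

+1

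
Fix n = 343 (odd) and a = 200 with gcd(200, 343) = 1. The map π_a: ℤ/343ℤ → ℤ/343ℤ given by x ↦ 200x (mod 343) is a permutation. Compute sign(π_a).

+1

Orbit of 179 under x↦200x: [179, 128, 218, 39, 254, 36, 340]… (length divides ord_343(200)).
π_200 has 7 disjoint cycles with lengths [147, 147, 21, 21, 3, 3, 1] on {0,…,342}.
Σ(ℓ_i−1) = 343−7 = 336; sign = (−1)^336 = +1.
(200|343)_J = +1 (Zolotarev's lemma cross-check).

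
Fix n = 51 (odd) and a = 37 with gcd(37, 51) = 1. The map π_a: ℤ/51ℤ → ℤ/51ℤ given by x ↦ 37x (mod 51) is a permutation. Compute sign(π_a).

-1

Start at x=49: 49 → 28 → 16 → 31 → 25 → 7 → 4 → … (one orbit).
Cycle type of π: 16×3 + 1×3; total 6 cycles.
sign(π) = (−1)^{n − #cycles} = (−1)^{51−6} = (−1)^45 = -1.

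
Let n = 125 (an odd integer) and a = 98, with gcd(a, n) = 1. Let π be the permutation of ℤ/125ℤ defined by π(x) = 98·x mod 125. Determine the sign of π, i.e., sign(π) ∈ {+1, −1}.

Orbit of 111 under x↦98x: [111, 3, 44, 62, 76, 73, 29]… (length divides ord_125(98)).
Decompose π into cycles: lengths [100, 20, 4, 1] (4 cycles, including the fixed point 0).
4 cycles on 125: each ℓ→(−1)^(ℓ−1), product (−1)^121 = -1.

-1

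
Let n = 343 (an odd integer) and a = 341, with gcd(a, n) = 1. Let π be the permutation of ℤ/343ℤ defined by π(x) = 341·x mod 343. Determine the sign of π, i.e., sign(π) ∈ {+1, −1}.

-1

Trace 59: π^k(59) = [59, 225, 236, 214, 258, 170, 3] for k=0..6.
4 cycles of lengths [294, 42, 6, 1].
4 cycles on 343: each ℓ→(−1)^(ℓ−1), product (−1)^339 = -1.
The Jacobi symbol (341|343) = -1 (Zolotarev) agrees.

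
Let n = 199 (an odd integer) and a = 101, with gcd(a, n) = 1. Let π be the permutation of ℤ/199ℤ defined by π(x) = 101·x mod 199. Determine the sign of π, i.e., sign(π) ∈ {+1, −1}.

-1

Start at x=191: 191 → 187 → 181 → 172 → 59 → 188 → 83 → … (one orbit).
Cycle type of π: 66×3 + 1; total 4 cycles.
With 4 cycles on 199 points, sign = (−1)^{199−4} = -1.
Via Zolotarev, sign(π_{101}) = (101|199) = -1.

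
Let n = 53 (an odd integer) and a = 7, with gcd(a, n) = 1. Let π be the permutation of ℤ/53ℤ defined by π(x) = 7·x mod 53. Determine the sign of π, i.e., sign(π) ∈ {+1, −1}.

Orbit of 7 under x↦7x: [7, 49, 25, 16, 6, 42, 29]… (length divides ord_53(7)).
Decompose π into cycles: lengths [26, 26, 1] (3 cycles, including the fixed point 0).
Σ(ℓ_i−1) = 53−3 = 50; sign = (−1)^50 = +1.
(7|53)_J = +1 (Zolotarev's lemma cross-check).

+1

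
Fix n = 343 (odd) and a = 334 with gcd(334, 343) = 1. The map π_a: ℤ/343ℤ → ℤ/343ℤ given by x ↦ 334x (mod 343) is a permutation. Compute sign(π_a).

-1

Trace 184: π^k(184) = [184, 59, 155, 320, 207, 195, 303] for k=0..6.
Cycle lengths of π_334 on ℤ/343ℤ: [294, 42, 6, 1]; 4 cycles in total.
sign(π) = (−1)^{n − #cycles} = (−1)^{343−4} = (−1)^339 = -1.
Via Zolotarev, sign(π_{334}) = (334|343) = -1.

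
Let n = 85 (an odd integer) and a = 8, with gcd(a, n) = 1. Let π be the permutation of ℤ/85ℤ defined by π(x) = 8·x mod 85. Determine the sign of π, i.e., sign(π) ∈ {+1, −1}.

-1

Start at x=16: 16 → 43 → 4 → 32 → 1 → 8 → 64 → … (one orbit).
Cycle lengths of π_8 on ℤ/85ℤ: [8, 8, 8, 8, 8, 8, 8, 8, 8, 8, 4, 1]; 12 cycles in total.
With 12 cycles on 85 points, sign = (−1)^{85−12} = -1.
The Jacobi symbol (8|85) = -1 (Zolotarev) agrees.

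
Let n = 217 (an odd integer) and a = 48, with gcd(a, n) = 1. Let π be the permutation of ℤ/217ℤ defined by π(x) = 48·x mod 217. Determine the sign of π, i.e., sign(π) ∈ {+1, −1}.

+1

Start at x=162: 162 → 181 → 8 → 167 → 204 → 27 → 211 → … (one orbit).
π_48 has 11 disjoint cycles with lengths [30, 30, 30, 30, 30, 30, 30, 2, 2, 2, 1] on {0,…,216}.
217 − 11 = 206 transpositions; sign(π) = (−1)^206 = +1.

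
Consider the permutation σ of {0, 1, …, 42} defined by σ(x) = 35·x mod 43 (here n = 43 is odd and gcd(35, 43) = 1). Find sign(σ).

Start at x=16: 16 → 1 → 35 → 21 → 4 → 11 → 41 → 16 (one orbit).
π_35 has 7 disjoint cycles with lengths [7, 7, 7, 7, 7, 7, 1] on {0,…,42}.
Σ(ℓ_i−1) = 43−7 = 36; sign = (−1)^36 = +1.

+1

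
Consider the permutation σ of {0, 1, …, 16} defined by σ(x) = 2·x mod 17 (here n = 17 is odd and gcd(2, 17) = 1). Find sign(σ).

Orbit of 15 under x↦2x: [15, 13, 9, 1, 2, 4, 8]… (length divides ord_17(2)).
Cycle type of π: 8×2 + 1; total 3 cycles.
n − c = 17 − 3 = 14; sign = (−1)^14 = +1.

+1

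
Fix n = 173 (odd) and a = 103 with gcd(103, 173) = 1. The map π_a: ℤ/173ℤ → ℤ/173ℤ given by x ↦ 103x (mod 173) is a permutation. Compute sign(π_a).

-1

Trace 113: π^k(113) = [113, 48, 100, 93, 64, 18, 124] for k=0..6.
Cycle type of π: 172 + 1; total 2 cycles.
With 2 cycles on 173 points, sign = (−1)^{173−2} = -1.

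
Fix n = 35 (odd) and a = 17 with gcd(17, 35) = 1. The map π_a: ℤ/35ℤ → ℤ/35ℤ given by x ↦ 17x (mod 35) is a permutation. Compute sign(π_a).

Start at x=33: 33 → 1 → 17 → 9 → 13 → 11 → 12 → … (one orbit).
π_17 has 5 disjoint cycles with lengths [12, 12, 6, 4, 1] on {0,…,34}.
sign(π) = (−1)^{n − #cycles} = (−1)^{35−5} = (−1)^30 = +1.
Check: (17/35) = +1 by Zolotarev.

+1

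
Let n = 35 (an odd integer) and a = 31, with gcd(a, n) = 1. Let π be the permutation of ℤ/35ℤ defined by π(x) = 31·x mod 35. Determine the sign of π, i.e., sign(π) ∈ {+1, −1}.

Start at x=31: 31 → 16 → 6 → 11 → 26 → 1 → 31 (one orbit).
Cycle type of π: 6×5 + 1×5; total 10 cycles.
n − c = 35 − 10 = 25; sign = (−1)^25 = -1.

-1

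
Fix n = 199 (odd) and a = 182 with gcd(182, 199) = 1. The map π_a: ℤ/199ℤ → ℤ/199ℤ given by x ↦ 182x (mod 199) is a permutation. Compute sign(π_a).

+1

Orbit of 121 under x↦182x: [121, 132, 144, 139, 25, 172, 61]… (length divides ord_199(182)).
7 cycles of lengths [33, 33, 33, 33, 33, 33, 1].
199 − 7 = 192 transpositions; sign(π) = (−1)^192 = +1.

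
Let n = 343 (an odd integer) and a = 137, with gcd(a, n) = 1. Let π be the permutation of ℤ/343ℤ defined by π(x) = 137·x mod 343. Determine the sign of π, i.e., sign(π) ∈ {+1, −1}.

+1

Start at x=109: 109 → 184 → 169 → 172 → 240 → 295 → 284 → … (one orbit).
Decompose π into cycles: lengths [147, 147, 21, 21, 3, 3, 1] (7 cycles, including the fixed point 0).
343 − 7 = 336 transpositions; sign(π) = (−1)^336 = +1.
The Jacobi symbol (137|343) = +1 (Zolotarev) agrees.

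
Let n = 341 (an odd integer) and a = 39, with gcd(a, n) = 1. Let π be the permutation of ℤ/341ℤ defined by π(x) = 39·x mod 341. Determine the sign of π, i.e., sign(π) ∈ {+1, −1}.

-1

Trace 35: π^k(35) = [35, 1, 39, 157, 326, 97, 32] for k=0..6.
π_39 has 38 disjoint cycles with lengths [10, 10, 10, 10, 10, 10, 10, 10, 10, 10, 10, 10, 10, 10, 10, 10, 10, 10, 10, 10, 10, 10, 10, 10, 10, 10, 10, 10, 10, 10, 10, 5, 5, 5, 5, 5, 5, 1] on {0,…,340}.
n − c = 341 − 38 = 303; sign = (−1)^303 = -1.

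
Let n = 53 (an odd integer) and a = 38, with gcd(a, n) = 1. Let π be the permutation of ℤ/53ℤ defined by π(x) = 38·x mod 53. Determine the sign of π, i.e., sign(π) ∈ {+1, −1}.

Start at x=11: 11 → 47 → 37 → 28 → 4 → 46 → 52 → … (one orbit).
3 cycles of lengths [26, 26, 1].
n − c = 53 − 3 = 50; sign = (−1)^50 = +1.
Check: (38/53) = +1 by Zolotarev.

+1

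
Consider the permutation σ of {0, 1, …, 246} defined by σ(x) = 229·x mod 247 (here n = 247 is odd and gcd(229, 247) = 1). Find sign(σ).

-1

Start at x=229: 229 → 77 → 96 → 1 → 229 (one orbit).
76 cycles of lengths [4, 4, 4, 4, 4, 4, 4, 4, 4, 4, 4, 4, 4, 4, 4, 4, 4, 4, 4, 4, 4, 4, 4, 4, 4, 4, 4, 4, 4, 4, 4, 4, 4, 4, 4, 4, 4, 4, 4, 4, 4, 4, 4, 4, 4, 4, 4, 4, 4, 4, 4, 4, 4, 4, 4, 4, 4, 1, 1, 1, 1, 1, 1, 1, 1, 1, 1, 1, 1, 1, 1, 1, 1, 1, 1, 1].
76 cycles on 247: each ℓ→(−1)^(ℓ−1), product (−1)^171 = -1.
Zolotarev: (229|247) = -1, matching the cycle-count sign.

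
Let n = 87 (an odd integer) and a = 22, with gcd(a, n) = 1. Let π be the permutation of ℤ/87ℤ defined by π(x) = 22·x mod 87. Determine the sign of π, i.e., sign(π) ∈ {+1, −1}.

+1

Orbit of 64 under x↦22x: [64, 16, 4, 1, 22, 49, 34]… (length divides ord_87(22)).
The orbit structure of x ↦ 22x mod 87: 9 orbits of sizes [14, 14, 14, 14, 14, 14, 1, 1, 1].
Σ(ℓ_i−1) = 87−9 = 78; sign = (−1)^78 = +1.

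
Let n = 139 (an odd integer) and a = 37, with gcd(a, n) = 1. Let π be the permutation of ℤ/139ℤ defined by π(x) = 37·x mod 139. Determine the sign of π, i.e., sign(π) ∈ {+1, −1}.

+1

Trace 20: π^k(20) = [20, 45, 136, 28, 63, 107, 67] for k=0..6.
Cycle lengths of π_37 on ℤ/139ℤ: [69, 69, 1]; 3 cycles in total.
n − c = 139 − 3 = 136; sign = (−1)^136 = +1.
The Jacobi symbol (37|139) = +1 (Zolotarev) agrees.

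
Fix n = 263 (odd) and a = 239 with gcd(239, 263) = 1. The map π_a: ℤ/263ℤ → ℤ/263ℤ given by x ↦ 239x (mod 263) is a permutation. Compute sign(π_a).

-1

Orbit of 149 under x↦239x: [149, 106, 86, 40, 92, 159, 129]… (length divides ord_263(239)).
2 cycles of lengths [262, 1].
sign(π) = (−1)^{n − #cycles} = (−1)^{263−2} = (−1)^261 = -1.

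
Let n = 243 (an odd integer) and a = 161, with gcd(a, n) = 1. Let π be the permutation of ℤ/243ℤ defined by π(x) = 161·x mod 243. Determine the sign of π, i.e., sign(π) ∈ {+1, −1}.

-1

Trace 82: π^k(82) = [82, 80, 1, 161, 163, 242] for k=0..5.
The orbit structure of x ↦ 161x mod 243: 68 orbits of sizes [6, 6, 6, 6, 6, 6, 6, 6, 6, 6, 6, 6, 6, 6, 6, 6, 6, 6, 6, 6, 6, 6, 6, 6, 6, 6, 6, 2, 2, 2, 2, 2, 2, 2, 2, 2, 2, 2, 2, 2, 2, 2, 2, 2, 2, 2, 2, 2, 2, 2, 2, 2, 2, 2, 2, 2, 2, 2, 2, 2, 2, 2, 2, 2, 2, 2, 2, 1].
68 cycles on 243: each ℓ→(−1)^(ℓ−1), product (−1)^175 = -1.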